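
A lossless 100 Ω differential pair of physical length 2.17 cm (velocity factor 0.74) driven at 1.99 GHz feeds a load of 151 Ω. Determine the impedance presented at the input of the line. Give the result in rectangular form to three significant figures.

λ = v/f = 0.74·c / 1.99 GHz = 0.112 m
βl = 2π·l/λ = 2π × 0.195 = 70°
tan(βl) = tan(70°) = 2.75
Z_in = Z_0·(Z_L + jZ_0·tanβl)/(Z_0 + jZ_L·tanβl)
     = 100·(151 + j275)/(100 + j415)

Z_in ≈ 70.9 − j19.3 Ω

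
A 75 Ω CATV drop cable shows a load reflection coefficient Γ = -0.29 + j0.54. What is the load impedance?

Z_L = Z_0·(1 + Γ)/(1 − Γ) = 75·(0.71 + j0.54)/(1.29 − j0.54)

Z_L ≈ 23.9 + j41.4 Ω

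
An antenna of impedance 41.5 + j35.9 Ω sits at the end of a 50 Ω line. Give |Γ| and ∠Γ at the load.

Γ ≈ 0.375 ∠ 81.9°

Γ = (Z_L − Z_0)/(Z_L + Z_0) = (-8.5 + j35.9)/(91.5 + j35.9)
|Γ| = 36.9/98.3 = 0.375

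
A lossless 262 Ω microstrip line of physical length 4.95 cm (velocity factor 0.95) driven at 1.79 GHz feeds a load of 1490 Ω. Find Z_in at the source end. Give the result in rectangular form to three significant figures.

λ = v/f = 0.95·c / 1.79 GHz = 0.159 m
βl = 2π·l/λ = 2π × 0.311 = 112°
tan(βl) = tan(112°) = -2.48
Z_in = Z_0·(Z_L + jZ_0·tanβl)/(Z_0 + jZ_L·tanβl)
     = 262·(1490 − j651)/(262 − j3700)

Z_in ≈ 53.3 + j102 Ω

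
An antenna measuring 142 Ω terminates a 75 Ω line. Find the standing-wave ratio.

VSWR ≈ 1.89

For a purely resistive load, VSWR = R_L/Z_0 or Z_0/R_L (whichever > 1) = 142/75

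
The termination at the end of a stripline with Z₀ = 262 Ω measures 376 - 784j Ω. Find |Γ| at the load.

Γ = (Z_L − Z_0)/(Z_L + Z_0) = (114 − j784)/(638 − j784)
|Γ| = 792/1010

|Γ| ≈ 0.784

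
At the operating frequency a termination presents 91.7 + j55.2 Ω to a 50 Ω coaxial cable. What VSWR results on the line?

VSWR ≈ 2.67

Γ = (Z_L − Z_0)/(Z_L + Z_0) = (41.7 + j55.2)/(141.7 + j55.2)
|Γ| = 69.2/152 = 0.455
VSWR = (1 + |Γ|)/(1 − |Γ|) = 1.45/0.545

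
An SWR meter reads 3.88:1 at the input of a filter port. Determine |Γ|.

|Γ| = (S − 1)/(S + 1) = (3.88 − 1)/(3.88 + 1) = 2.88/4.88

|Γ| ≈ 0.59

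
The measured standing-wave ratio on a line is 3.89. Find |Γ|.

|Γ| ≈ 0.591

|Γ| = (S − 1)/(S + 1) = (3.89 − 1)/(3.89 + 1) = 2.89/4.89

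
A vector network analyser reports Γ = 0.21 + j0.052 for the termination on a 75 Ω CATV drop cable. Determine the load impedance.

Z_L = Z_0·(1 + Γ)/(1 − Γ) = 75·(1.21 + j0.052)/(0.79 − j0.052)

Z_L ≈ 114 + j12.4 Ω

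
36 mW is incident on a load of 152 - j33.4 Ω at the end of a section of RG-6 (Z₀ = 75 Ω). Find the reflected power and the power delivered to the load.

P_reflected ≈ 4.82 mW; P_delivered ≈ 31.2 mW

|Γ| = |(77 − j33.4)/(227 − j33.4)| = 0.366
|Γ|² = 0.134
P_refl = |Γ|²·P_inc = 4.82 mW, P_del = (1 − |Γ|²)·P_inc = 31.2 mW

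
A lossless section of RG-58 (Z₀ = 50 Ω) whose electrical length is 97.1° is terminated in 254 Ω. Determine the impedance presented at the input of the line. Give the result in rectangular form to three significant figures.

Z_in ≈ 9.99 + j5.98 Ω

tan(βl) = tan(97.1°) = -8.03
Z_in = Z_0·(Z_L + jZ_0·tanβl)/(Z_0 + jZ_L·tanβl)
     = 50·(254 − j401)/(50 − j2040)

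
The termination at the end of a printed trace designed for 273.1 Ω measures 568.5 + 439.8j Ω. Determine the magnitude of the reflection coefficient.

|Γ| ≈ 0.558

Γ = (Z_L − Z_0)/(Z_L + Z_0) = (295.4 + j439.8)/(841.6 + j439.8)
|Γ| = 530/950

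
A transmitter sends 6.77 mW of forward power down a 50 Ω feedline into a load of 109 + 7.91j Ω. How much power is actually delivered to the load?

P_delivered ≈ 5.82 mW

|Γ| = |(59 + j7.91)/(159 + j7.91)| = 0.374
|Γ|² = 0.14
P_refl = |Γ|²·P_inc = 0.947 mW, P_del = (1 − |Γ|²)·P_inc = 5.82 mW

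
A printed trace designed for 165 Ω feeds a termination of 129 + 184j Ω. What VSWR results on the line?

VSWR ≈ 3.35

Γ = (Z_L − Z_0)/(Z_L + Z_0) = (-36 + j184)/(294 + j184)
|Γ| = 187/347 = 0.541
VSWR = (1 + |Γ|)/(1 − |Γ|) = 1.54/0.459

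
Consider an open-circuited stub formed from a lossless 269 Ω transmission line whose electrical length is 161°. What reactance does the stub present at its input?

tan(βl) = -0.344
For an open-circuited stub, Z_in = −jZ_0·cot(βl) = −jZ_0/tan(βl)

X_in ≈ 781 Ω (inductive)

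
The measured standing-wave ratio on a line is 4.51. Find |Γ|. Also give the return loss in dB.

|Γ| = (S − 1)/(S + 1) = (4.51 − 1)/(4.51 + 1) = 3.51/5.51
RL = −20·log₁₀|Γ| = −20·log₁₀(0.637)

|Γ| ≈ 0.637; return loss ≈ 3.92 dB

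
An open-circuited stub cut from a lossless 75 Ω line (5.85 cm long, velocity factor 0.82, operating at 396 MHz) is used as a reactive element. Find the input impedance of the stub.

Z_in ≈ −j112 Ω

λ = v/f = 0.82·c / 396 MHz = 0.621 m
βl = 2π·l/λ = 2π × 0.0942 = 33.9°
tan(βl) = 0.672
For an open-circuited stub, Z_in = −jZ_0·cot(βl) = −jZ_0/tan(βl)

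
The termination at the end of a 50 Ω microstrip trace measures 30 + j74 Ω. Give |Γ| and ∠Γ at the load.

Γ ≈ 0.703 ∠ 62.4°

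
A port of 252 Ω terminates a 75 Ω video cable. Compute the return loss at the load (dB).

RL ≈ 5.33 dB

Γ = (252 − 75)/(252 + 75) = 0.541
RL = −20·log₁₀|Γ| = −20·log₁₀(0.541)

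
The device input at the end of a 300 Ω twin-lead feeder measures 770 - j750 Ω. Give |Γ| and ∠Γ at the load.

Γ = (Z_L − Z_0)/(Z_L + Z_0) = (470 − j750)/(1070 − j750)
|Γ| = 885/1310 = 0.677

Γ ≈ 0.677 ∠ -22.9°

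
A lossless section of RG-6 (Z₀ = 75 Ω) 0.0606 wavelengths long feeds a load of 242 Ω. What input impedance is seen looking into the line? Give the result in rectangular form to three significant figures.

βl = 2π × 0.0606 = 21.8°
tan(βl) = tan(21.8°) = 0.4
Z_in = Z_0·(Z_L + jZ_0·tanβl)/(Z_0 + jZ_L·tanβl)
     = 75·(242 + j30)/(75 + j96.9)

Z_in ≈ 105 − j106 Ω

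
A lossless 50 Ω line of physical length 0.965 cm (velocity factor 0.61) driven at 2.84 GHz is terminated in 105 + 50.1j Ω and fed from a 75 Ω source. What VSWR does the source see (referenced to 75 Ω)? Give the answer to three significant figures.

VSWR ≈ 2.85

λ = v/f = 0.61·c / 2.84 GHz = 0.0644 m
βl = 2π·l/λ = 2π × 0.15 = 53.9°
tan(βl) = 1.37
Z_in = Z_0·(Z_L + jZ_0·tanβl)/(Z_0 + jZ_L·tanβl) = 35.9 − j41.1 Ω
Γ_s = (Z_in − Z_s)/(Z_in + Z_s) = (-39.1 − j41.1)/(111 − j41.1), |Γ_s| = 0.48
VSWR = (1 + |Γ_s|)/(1 − |Γ_s|)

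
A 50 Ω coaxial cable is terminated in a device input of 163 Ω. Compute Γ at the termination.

Γ = 0.531

Γ = (Z_L − Z_0)/(Z_L + Z_0) = (163 − 50)/(163 + 50) = 113/213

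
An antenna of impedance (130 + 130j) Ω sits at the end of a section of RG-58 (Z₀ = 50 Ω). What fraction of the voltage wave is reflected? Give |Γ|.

Γ = (Z_L − Z_0)/(Z_L + Z_0) = (80 + j130)/(180 + j130)
|Γ| = 153/222

|Γ| ≈ 0.687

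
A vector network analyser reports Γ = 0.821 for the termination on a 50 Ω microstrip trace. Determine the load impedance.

Z_L ≈ 509 Ω

Z_L = Z_0·(1 + Γ)/(1 − Γ) = 50·(1.82)/(0.179)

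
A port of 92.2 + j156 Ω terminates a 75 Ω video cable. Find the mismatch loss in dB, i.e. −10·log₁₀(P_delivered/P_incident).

mismatch loss ≈ 2.77 dB

Γ = (17.2 + j156)/(167.2 + j156), |Γ| = 0.686
|Γ|² = 0.471, so P_del/P_inc = 1 − |Γ|² = 0.529
ML = −10·log₁₀(1 − |Γ|²)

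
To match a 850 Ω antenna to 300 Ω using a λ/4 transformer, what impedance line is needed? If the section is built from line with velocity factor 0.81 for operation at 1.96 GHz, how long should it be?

Z_qwt ≈ 505 Ω; length ≈ 3.1 cm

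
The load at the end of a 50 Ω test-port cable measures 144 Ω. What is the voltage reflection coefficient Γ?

Γ = 0.485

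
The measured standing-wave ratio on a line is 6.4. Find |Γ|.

|Γ| ≈ 0.73

|Γ| = (S − 1)/(S + 1) = (6.4 − 1)/(6.4 + 1) = 5.4/7.4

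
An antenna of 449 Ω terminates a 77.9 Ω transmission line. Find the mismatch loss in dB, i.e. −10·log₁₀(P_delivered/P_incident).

mismatch loss ≈ 2.98 dB

Γ = (449 − 77.9)/(449 + 77.9) = 0.704
|Γ|² = 0.496, so P_del/P_inc = 1 − |Γ|² = 0.504
ML = −10·log₁₀(1 − |Γ|²)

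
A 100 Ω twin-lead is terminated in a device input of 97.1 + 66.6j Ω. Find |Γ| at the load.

Γ = (Z_L − Z_0)/(Z_L + Z_0) = (-2.9 + j66.6)/(197.1 + j66.6)
|Γ| = 66.7/208

|Γ| ≈ 0.32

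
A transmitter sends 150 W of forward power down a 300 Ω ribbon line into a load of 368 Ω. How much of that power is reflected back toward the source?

P_reflected ≈ 1.55 W

Γ = (368 − 300)/(368 + 300) = 0.102
|Γ|² = 0.0104
P_refl = |Γ|²·P_inc = 1.55 W, P_del = (1 − |Γ|²)·P_inc = 148 W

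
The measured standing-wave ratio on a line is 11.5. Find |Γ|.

|Γ| ≈ 0.84

|Γ| = (S − 1)/(S + 1) = (11.5 − 1)/(11.5 + 1) = 10.5/12.5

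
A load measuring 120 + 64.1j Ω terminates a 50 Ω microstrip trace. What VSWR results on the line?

VSWR ≈ 3.19

Γ = (Z_L − Z_0)/(Z_L + Z_0) = (70 + j64.1)/(170 + j64.1)
|Γ| = 94.9/182 = 0.522
VSWR = (1 + |Γ|)/(1 − |Γ|) = 1.52/0.478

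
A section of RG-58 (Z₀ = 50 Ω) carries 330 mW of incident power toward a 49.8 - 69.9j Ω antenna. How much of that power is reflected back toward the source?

P_reflected ≈ 109 mW

|Γ| = |(-0.2 − j69.9)/(99.8 − j69.9)| = 0.574
|Γ|² = 0.329
P_refl = |Γ|²·P_inc = 109 mW, P_del = (1 − |Γ|²)·P_inc = 221 mW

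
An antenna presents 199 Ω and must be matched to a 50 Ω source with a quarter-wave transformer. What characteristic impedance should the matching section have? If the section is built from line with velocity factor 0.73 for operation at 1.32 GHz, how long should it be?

Z_qwt ≈ 99.7 Ω; length ≈ 4.15 cm

Z_qwt = √(Z_0·R_L) = √(50 × 199) = √9950
λ = 0.73·c/f = 0.166 m, so l = λ/4 = 0.0415 m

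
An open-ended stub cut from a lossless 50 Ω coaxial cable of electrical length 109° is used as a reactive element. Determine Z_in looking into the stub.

tan(βl) = -2.9
For an open-ended stub, Z_in = −jZ_0·cot(βl) = −jZ_0/tan(βl)

Z_in ≈ +j17.2 Ω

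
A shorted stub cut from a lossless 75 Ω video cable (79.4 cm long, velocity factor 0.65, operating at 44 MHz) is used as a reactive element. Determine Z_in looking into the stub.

λ = v/f = 0.65·c / 44 MHz = 4.43 m
βl = 2π·l/λ = 2π × 0.179 = 64.5°
tan(βl) = 2.1
For a shorted stub, Z_in = jZ_0·tan(βl)

Z_in ≈ +j157 Ω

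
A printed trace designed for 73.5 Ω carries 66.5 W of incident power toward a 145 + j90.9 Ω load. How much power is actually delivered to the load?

P_delivered ≈ 50.6 W

|Γ| = |(71.5 + j90.9)/(218.5 + j90.9)| = 0.489
|Γ|² = 0.239
P_refl = |Γ|²·P_inc = 15.9 W, P_del = (1 − |Γ|²)·P_inc = 50.6 W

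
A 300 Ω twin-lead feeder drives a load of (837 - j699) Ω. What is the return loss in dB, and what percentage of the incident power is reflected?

Γ = (537 − j699)/(1137 − j699), |Γ| = 0.66
RL = −20·log₁₀(0.66) = 3.6 dB
P_refl/P_inc = |Γ|² = 0.436

RL ≈ 3.6 dB; 43.6% of incident power reflected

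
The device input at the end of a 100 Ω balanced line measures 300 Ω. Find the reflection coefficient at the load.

Γ = 0.5

Γ = (Z_L − Z_0)/(Z_L + Z_0) = (300 − 100)/(300 + 100) = 200/400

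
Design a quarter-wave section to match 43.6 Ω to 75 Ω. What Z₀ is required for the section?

Z_qwt ≈ 57.2 Ω

Z_qwt = √(Z_0·R_L) = √(75 × 43.6) = √3270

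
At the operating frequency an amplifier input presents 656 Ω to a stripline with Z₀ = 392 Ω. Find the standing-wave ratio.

VSWR ≈ 1.67

Γ = (656 − 392)/(656 + 392) = 0.252
VSWR = (1 + 0.252)/(1 − 0.252)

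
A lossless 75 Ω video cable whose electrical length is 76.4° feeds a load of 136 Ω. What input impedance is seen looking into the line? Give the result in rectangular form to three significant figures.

tan(βl) = tan(76.4°) = 4.13
Z_in = Z_0·(Z_L + jZ_0·tanβl)/(Z_0 + jZ_L·tanβl)
     = 75·(136 + j310)/(75 + j562)

Z_in ≈ 43 − j12.4 Ω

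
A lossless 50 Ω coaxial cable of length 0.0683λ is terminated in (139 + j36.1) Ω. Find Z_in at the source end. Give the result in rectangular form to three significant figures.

βl = 2π × 0.0683 = 24.6°
tan(βl) = tan(24.6°) = 0.458
Z_in = Z_0·(Z_L + jZ_0·tanβl)/(Z_0 + jZ_L·tanβl)
     = 50·(139 + j59)/(33.5 + j63.6)

Z_in ≈ 81.3 − j66.5 Ω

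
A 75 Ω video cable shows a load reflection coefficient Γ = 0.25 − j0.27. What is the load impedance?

Z_L = Z_0·(1 + Γ)/(1 − Γ) = 75·(1.25 − j0.27)/(0.75 + j0.27)

Z_L ≈ 102 − j63.7 Ω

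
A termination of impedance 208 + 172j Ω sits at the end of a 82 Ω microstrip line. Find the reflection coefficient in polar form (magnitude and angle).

Γ = (Z_L − Z_0)/(Z_L + Z_0) = (126 + j172)/(290 + j172)
|Γ| = 213/337 = 0.632

Γ ≈ 0.632 ∠ 23.1°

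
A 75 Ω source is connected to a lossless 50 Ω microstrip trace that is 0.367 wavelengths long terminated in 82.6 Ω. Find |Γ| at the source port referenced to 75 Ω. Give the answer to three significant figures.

|Γ| ≈ 0.33

βl = 2π × 0.367 = 132°
tan(βl) = -1.11
Z_in = Z_0·(Z_L + jZ_0·tanβl)/(Z_0 + jZ_L·tanβl) = 42.3 + j22 Ω
Γ_s = (Z_in − Z_s)/(Z_in + Z_s) = (-32.7 + j22)/(117 + j22), |Γ_s| = 0.33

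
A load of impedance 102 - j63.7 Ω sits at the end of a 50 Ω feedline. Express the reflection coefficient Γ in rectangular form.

Γ ≈ 0.44 − j0.235

Γ = (Z_L − Z_0)/(Z_L + Z_0) = (52 − j63.7)/(152 − j63.7)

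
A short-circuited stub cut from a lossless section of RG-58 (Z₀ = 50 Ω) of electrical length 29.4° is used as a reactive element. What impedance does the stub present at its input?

Z_in ≈ +j28.2 Ω

tan(βl) = 0.563
For a short-circuited stub, Z_in = jZ_0·tan(βl)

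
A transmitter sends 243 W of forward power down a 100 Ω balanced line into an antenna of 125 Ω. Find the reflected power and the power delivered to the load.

Γ = (125 − 100)/(125 + 100) = 0.111
|Γ|² = 0.0123
P_refl = |Γ|²·P_inc = 3 W, P_del = (1 − |Γ|²)·P_inc = 240 W

P_reflected ≈ 3 W; P_delivered ≈ 240 W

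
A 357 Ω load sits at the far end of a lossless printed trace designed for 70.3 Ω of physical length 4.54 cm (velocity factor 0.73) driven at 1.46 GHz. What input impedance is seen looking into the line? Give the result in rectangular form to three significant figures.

λ = v/f = 0.73·c / 1.46 GHz = 0.15 m
βl = 2π·l/λ = 2π × 0.303 = 109°
tan(βl) = tan(109°) = -2.91
Z_in = Z_0·(Z_L + jZ_0·tanβl)/(Z_0 + jZ_L·tanβl)
     = 70.3·(357 − j205)/(70.3 − j1040)

Z_in ≈ 15.4 + j23.1 Ω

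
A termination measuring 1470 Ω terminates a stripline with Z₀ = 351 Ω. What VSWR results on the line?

VSWR ≈ 4.19

For a purely resistive load, VSWR = R_L/Z_0 or Z_0/R_L (whichever > 1) = 1470/351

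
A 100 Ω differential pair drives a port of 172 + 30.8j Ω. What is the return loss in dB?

RL ≈ 10.9 dB

Γ = (72 + j30.8)/(272 + j30.8), |Γ| = 0.286
RL = −20·log₁₀|Γ| = −20·log₁₀(0.286)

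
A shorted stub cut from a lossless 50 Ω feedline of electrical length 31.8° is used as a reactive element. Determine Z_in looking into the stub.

Z_in ≈ +j31 Ω

tan(βl) = 0.62
For a shorted stub, Z_in = jZ_0·tan(βl)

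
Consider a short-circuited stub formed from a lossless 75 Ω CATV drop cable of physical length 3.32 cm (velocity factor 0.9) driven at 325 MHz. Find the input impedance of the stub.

λ = v/f = 0.9·c / 325 MHz = 0.831 m
βl = 2π·l/λ = 2π × 0.04 = 14.4°
tan(βl) = 0.257
For a short-circuited stub, Z_in = jZ_0·tan(βl)

Z_in ≈ +j19.2 Ω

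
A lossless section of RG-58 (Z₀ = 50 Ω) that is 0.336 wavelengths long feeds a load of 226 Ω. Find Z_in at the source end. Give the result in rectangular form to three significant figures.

Z_in ≈ 14.8 + j28 Ω

βl = 2π × 0.336 = 121°
tan(βl) = tan(121°) = -1.67
Z_in = Z_0·(Z_L + jZ_0·tanβl)/(Z_0 + jZ_L·tanβl)
     = 50·(226 − j83.3)/(50 − j377)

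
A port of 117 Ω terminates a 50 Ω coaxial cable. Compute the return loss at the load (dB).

Γ = (117 − 50)/(117 + 50) = 0.401
RL = −20·log₁₀|Γ| = −20·log₁₀(0.401)

RL ≈ 7.93 dB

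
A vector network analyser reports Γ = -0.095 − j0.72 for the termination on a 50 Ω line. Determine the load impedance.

Z_L = Z_0·(1 + Γ)/(1 − Γ) = 50·(0.905 − j0.72)/(1.09 + j0.72)

Z_L ≈ 13.8 − j41.9 Ω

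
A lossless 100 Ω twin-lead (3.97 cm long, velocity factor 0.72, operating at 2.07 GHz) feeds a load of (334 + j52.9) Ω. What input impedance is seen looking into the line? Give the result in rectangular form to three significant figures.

λ = v/f = 0.72·c / 2.07 GHz = 0.104 m
βl = 2π·l/λ = 2π × 0.38 = 137°
tan(βl) = tan(137°) = -0.934
Z_in = Z_0·(Z_L + jZ_0·tanβl)/(Z_0 + jZ_L·tanβl)
     = 100·(334 − j40.5)/(149 − j312)

Z_in ≈ 52.3 + j82.1 Ω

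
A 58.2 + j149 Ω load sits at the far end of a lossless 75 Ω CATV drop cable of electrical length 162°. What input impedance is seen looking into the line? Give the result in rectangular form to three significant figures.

tan(βl) = tan(162°) = -0.325
Z_in = Z_0·(Z_L + jZ_0·tanβl)/(Z_0 + jZ_L·tanβl)
     = 75·(58.2 + j125)/(123 − j18.9)

Z_in ≈ 23.2 + j79.3 Ω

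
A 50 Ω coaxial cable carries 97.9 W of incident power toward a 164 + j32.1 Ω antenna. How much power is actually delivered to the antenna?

|Γ| = |(114 + j32.1)/(214 + j32.1)| = 0.547
|Γ|² = 0.3
P_refl = |Γ|²·P_inc = 29.3 W, P_del = (1 − |Γ|²)·P_inc = 68.6 W

P_delivered ≈ 68.6 W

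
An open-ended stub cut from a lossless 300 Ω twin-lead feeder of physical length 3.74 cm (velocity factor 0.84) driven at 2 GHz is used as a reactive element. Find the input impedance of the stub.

λ = v/f = 0.84·c / 2 GHz = 0.126 m
βl = 2π·l/λ = 2π × 0.297 = 107°
tan(βl) = -3.3
For an open-ended stub, Z_in = −jZ_0·cot(βl) = −jZ_0/tan(βl)

Z_in ≈ +j90.9 Ω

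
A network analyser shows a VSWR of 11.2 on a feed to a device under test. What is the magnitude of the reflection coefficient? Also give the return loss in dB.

|Γ| ≈ 0.836; return loss ≈ 1.56 dB

|Γ| = (S − 1)/(S + 1) = (11.2 − 1)/(11.2 + 1) = 10.2/12.2
RL = −20·log₁₀|Γ| = −20·log₁₀(0.836)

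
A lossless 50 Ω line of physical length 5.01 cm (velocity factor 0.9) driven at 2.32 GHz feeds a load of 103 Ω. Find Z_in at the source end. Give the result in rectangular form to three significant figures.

λ = v/f = 0.9·c / 2.32 GHz = 0.116 m
βl = 2π·l/λ = 2π × 0.43 = 155°
tan(βl) = tan(155°) = -0.467
Z_in = Z_0·(Z_L + jZ_0·tanβl)/(Z_0 + jZ_L·tanβl)
     = 50·(103 − j23.3)/(50 − j48.1)

Z_in ≈ 65.2 + j39.3 Ω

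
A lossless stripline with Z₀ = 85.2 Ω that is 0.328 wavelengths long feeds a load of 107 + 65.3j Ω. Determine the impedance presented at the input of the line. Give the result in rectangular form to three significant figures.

Z_in ≈ 42.1 + j1.9 Ω

βl = 2π × 0.328 = 118°
tan(βl) = tan(118°) = -1.87
Z_in = Z_0·(Z_L + jZ_0·tanβl)/(Z_0 + jZ_L·tanβl)
     = 85.2·(107 − j94.4)/(208 − j201)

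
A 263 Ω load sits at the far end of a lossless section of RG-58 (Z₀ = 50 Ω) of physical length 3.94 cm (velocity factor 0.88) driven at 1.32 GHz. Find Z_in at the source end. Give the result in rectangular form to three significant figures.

Z_in ≈ 10.6 − j16.6 Ω

λ = v/f = 0.88·c / 1.32 GHz = 0.2 m
βl = 2π·l/λ = 2π × 0.197 = 70.9°
tan(βl) = tan(70.9°) = 2.89
Z_in = Z_0·(Z_L + jZ_0·tanβl)/(Z_0 + jZ_L·tanβl)
     = 50·(263 + j145)/(50 + j760)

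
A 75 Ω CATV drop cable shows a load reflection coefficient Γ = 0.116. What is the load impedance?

Z_L = Z_0·(1 + Γ)/(1 − Γ) = 75·(1.12)/(0.884)

Z_L ≈ 94.7 Ω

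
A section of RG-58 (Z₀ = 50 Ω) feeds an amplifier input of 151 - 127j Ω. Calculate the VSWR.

VSWR ≈ 5.3

Γ = (Z_L − Z_0)/(Z_L + Z_0) = (101 − j127)/(201 − j127)
|Γ| = 162/238 = 0.682
VSWR = (1 + |Γ|)/(1 − |Γ|) = 1.68/0.318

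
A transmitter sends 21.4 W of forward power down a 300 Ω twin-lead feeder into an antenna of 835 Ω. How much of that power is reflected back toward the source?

Γ = (835 − 300)/(835 + 300) = 0.471
|Γ|² = 0.222
P_refl = |Γ|²·P_inc = 4.75 W, P_del = (1 − |Γ|²)·P_inc = 16.6 W

P_reflected ≈ 4.75 W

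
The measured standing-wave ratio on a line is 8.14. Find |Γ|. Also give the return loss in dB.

|Γ| = (S − 1)/(S + 1) = (8.14 − 1)/(8.14 + 1) = 7.14/9.14
RL = −20·log₁₀|Γ| = −20·log₁₀(0.781)

|Γ| ≈ 0.781; return loss ≈ 2.14 dB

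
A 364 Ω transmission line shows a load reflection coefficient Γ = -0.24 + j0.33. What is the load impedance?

Z_L ≈ 184 + j146 Ω

Z_L = Z_0·(1 + Γ)/(1 − Γ) = 364·(0.76 + j0.33)/(1.24 − j0.33)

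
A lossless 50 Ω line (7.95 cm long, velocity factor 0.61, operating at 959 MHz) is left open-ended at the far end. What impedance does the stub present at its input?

λ = v/f = 0.61·c / 959 MHz = 0.191 m
βl = 2π·l/λ = 2π × 0.417 = 150°
tan(βl) = -0.578
For an open-ended stub, Z_in = −jZ_0·cot(βl) = −jZ_0/tan(βl)

Z_in ≈ +j86.5 Ω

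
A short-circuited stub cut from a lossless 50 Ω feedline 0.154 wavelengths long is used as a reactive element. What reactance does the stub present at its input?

X_in ≈ 72.6 Ω (inductive)

βl = 2π × 0.154 = 55.4°
tan(βl) = 1.45
For a short-circuited stub, Z_in = jZ_0·tan(βl)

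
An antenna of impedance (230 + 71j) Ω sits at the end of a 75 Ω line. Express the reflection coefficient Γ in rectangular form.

Γ ≈ 0.533 + j0.109

Γ = (Z_L − Z_0)/(Z_L + Z_0) = (155 + j71)/(305 + j71)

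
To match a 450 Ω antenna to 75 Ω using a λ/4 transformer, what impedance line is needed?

Z_qwt ≈ 184 Ω

Z_qwt = √(Z_0·R_L) = √(75 × 450) = √33750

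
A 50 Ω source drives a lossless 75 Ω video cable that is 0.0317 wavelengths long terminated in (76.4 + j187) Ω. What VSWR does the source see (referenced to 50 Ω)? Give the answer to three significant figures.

VSWR ≈ 11.8

βl = 2π × 0.0317 = 11.4°
tan(βl) = 0.202
Z_in = Z_0·(Z_L + jZ_0·tanβl)/(Z_0 + jZ_L·tanβl) = 275 + j293 Ω
Γ_s = (Z_in − Z_s)/(Z_in + Z_s) = (225 + j293)/(325 + j293), |Γ_s| = 0.844
VSWR = (1 + |Γ_s|)/(1 − |Γ_s|)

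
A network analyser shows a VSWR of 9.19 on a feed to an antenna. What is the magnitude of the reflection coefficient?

|Γ| ≈ 0.804

|Γ| = (S − 1)/(S + 1) = (9.19 − 1)/(9.19 + 1) = 8.19/10.2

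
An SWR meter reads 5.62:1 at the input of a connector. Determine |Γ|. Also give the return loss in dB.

|Γ| ≈ 0.698; return loss ≈ 3.12 dB

|Γ| = (S − 1)/(S + 1) = (5.62 − 1)/(5.62 + 1) = 4.62/6.62
RL = −20·log₁₀|Γ| = −20·log₁₀(0.698)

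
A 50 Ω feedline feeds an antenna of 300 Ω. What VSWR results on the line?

For a purely resistive load, VSWR = R_L/Z_0 or Z_0/R_L (whichever > 1) = 300/50

VSWR ≈ 6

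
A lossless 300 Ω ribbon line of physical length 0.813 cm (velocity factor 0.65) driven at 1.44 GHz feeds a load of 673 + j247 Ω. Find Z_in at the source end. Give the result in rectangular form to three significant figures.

λ = v/f = 0.65·c / 1.44 GHz = 0.135 m
βl = 2π·l/λ = 2π × 0.06 = 21.6°
tan(βl) = tan(21.6°) = 0.396
Z_in = Z_0·(Z_L + jZ_0·tanβl)/(Z_0 + jZ_L·tanβl)
     = 300·(673 + j366)/(202 + j267)

Z_in ≈ 626 − j283 Ω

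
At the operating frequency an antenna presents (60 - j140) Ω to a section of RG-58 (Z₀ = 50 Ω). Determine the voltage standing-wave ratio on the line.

VSWR ≈ 8.45

Γ = (Z_L − Z_0)/(Z_L + Z_0) = (10 − j140)/(110 − j140)
|Γ| = 140/178 = 0.788
VSWR = (1 + |Γ|)/(1 − |Γ|) = 1.79/0.212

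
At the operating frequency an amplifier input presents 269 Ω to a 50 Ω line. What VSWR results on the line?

VSWR ≈ 5.38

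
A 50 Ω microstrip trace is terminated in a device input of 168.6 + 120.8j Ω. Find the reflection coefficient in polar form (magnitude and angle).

Γ ≈ 0.678 ∠ 16.6°

Γ = (Z_L − Z_0)/(Z_L + Z_0) = (118.6 + j120.8)/(218.6 + j120.8)
|Γ| = 169/250 = 0.678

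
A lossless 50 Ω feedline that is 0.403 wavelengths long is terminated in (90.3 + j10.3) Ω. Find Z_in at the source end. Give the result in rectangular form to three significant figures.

Z_in ≈ 46.3 + j29.6 Ω

βl = 2π × 0.403 = 145°
tan(βl) = tan(145°) = -0.698
Z_in = Z_0·(Z_L + jZ_0·tanβl)/(Z_0 + jZ_L·tanβl)
     = 50·(90.3 − j24.6)/(57.2 − j63)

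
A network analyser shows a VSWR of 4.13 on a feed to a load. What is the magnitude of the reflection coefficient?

|Γ| = (S − 1)/(S + 1) = (4.13 − 1)/(4.13 + 1) = 3.13/5.13

|Γ| ≈ 0.61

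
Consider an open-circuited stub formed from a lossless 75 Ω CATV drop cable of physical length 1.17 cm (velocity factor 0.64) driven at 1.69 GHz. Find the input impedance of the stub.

λ = v/f = 0.64·c / 1.69 GHz = 0.114 m
βl = 2π·l/λ = 2π × 0.103 = 37.1°
tan(βl) = 0.756
For an open-circuited stub, Z_in = −jZ_0·cot(βl) = −jZ_0/tan(βl)

Z_in ≈ −j99.3 Ω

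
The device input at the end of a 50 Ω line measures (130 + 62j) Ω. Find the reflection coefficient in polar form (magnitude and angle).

Γ = (Z_L − Z_0)/(Z_L + Z_0) = (80 + j62)/(180 + j62)
|Γ| = 101/190 = 0.532

Γ ≈ 0.532 ∠ 18.8°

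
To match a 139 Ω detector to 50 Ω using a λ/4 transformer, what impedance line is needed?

Z_qwt ≈ 83.4 Ω

Z_qwt = √(Z_0·R_L) = √(50 × 139) = √6950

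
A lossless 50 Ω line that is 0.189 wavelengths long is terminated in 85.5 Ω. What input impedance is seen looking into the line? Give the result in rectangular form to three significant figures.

βl = 2π × 0.189 = 68°
tan(βl) = tan(68°) = 2.48
Z_in = Z_0·(Z_L + jZ_0·tanβl)/(Z_0 + jZ_L·tanβl)
     = 50·(85.5 + j124)/(50 + j212)

Z_in ≈ 32.2 − j12.6 Ω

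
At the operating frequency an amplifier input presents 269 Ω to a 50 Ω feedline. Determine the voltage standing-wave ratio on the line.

For a purely resistive load, VSWR = R_L/Z_0 or Z_0/R_L (whichever > 1) = 269/50

VSWR ≈ 5.38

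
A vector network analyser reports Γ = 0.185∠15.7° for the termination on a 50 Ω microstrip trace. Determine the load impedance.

Z_L = Z_0·(1 + Γ)/(1 − Γ) = 50·(1.18 + j0.0501)/(0.822 − j0.0501)

Z_L ≈ 71.2 + j7.38 Ω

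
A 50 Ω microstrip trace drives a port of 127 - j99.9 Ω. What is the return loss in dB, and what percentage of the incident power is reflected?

RL ≈ 4.14 dB; 38.5% of incident power reflected

Γ = (77 − j99.9)/(177 − j99.9), |Γ| = 0.621
RL = −20·log₁₀(0.621) = 4.14 dB
P_refl/P_inc = |Γ|² = 0.385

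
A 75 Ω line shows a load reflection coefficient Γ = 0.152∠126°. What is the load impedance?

Z_L = Z_0·(1 + Γ)/(1 − Γ) = 75·(0.911 + j0.123)/(1.09 − j0.123)

Z_L ≈ 61 + j15.3 Ω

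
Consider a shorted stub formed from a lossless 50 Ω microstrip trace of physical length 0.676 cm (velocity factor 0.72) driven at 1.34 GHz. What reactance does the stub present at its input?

X_in ≈ 13.5 Ω (inductive)

λ = v/f = 0.72·c / 1.34 GHz = 0.161 m
βl = 2π·l/λ = 2π × 0.0419 = 15.1°
tan(βl) = 0.27
For a shorted stub, Z_in = jZ_0·tan(βl)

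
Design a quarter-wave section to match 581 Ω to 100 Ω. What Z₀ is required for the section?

Z_qwt ≈ 241 Ω

Z_qwt = √(Z_0·R_L) = √(100 × 581) = √58100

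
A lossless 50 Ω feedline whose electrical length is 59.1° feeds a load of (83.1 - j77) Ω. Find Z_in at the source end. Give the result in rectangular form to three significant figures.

Z_in ≈ 15.4 − j10.1 Ω

tan(βl) = tan(59.1°) = 1.67
Z_in = Z_0·(Z_L + jZ_0·tanβl)/(Z_0 + jZ_L·tanβl)
     = 50·(83.1 + j6.54)/(179 + j139)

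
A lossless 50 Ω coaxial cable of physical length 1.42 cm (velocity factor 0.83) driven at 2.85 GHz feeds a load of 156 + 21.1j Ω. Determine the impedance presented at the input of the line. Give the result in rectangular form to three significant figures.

λ = v/f = 0.83·c / 2.85 GHz = 0.0874 m
βl = 2π·l/λ = 2π × 0.163 = 58.5°
tan(βl) = tan(58.5°) = 1.63
Z_in = Z_0·(Z_L + jZ_0·tanβl)/(Z_0 + jZ_L·tanβl)
     = 50·(156 + j103)/(15.6 + j255)

Z_in ≈ 22 − j29.3 Ω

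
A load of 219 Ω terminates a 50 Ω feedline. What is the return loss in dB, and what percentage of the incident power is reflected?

Γ = (219 − 50)/(219 + 50) = 0.628
RL = −20·log₁₀(0.628) = 4.04 dB
P_refl/P_inc = |Γ|² = 0.395

RL ≈ 4.04 dB; 39.5% of incident power reflected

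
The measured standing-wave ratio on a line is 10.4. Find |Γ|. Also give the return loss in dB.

|Γ| ≈ 0.825; return loss ≈ 1.68 dB

|Γ| = (S − 1)/(S + 1) = (10.4 − 1)/(10.4 + 1) = 9.4/11.4
RL = −20·log₁₀|Γ| = −20·log₁₀(0.825)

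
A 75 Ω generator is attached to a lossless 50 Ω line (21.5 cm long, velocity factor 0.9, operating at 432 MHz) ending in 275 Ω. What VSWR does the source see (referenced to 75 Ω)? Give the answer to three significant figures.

λ = v/f = 0.9·c / 432 MHz = 0.625 m
βl = 2π·l/λ = 2π × 0.344 = 124°
tan(βl) = -1.49
Z_in = Z_0·(Z_L + jZ_0·tanβl)/(Z_0 + jZ_L·tanβl) = 13 + j31.9 Ω
Γ_s = (Z_in − Z_s)/(Z_in + Z_s) = (-62 + j31.9)/(88 + j31.9), |Γ_s| = 0.745
VSWR = (1 + |Γ_s|)/(1 − |Γ_s|)

VSWR ≈ 6.85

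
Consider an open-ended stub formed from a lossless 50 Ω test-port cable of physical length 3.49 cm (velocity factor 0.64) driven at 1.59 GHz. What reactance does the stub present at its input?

X_in ≈ 12.5 Ω (inductive)

λ = v/f = 0.64·c / 1.59 GHz = 0.121 m
βl = 2π·l/λ = 2π × 0.289 = 104°
tan(βl) = -4
For an open-ended stub, Z_in = −jZ_0·cot(βl) = −jZ_0/tan(βl)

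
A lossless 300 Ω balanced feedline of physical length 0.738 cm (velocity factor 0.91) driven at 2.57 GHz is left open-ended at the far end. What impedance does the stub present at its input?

Z_in ≈ −j643 Ω

λ = v/f = 0.91·c / 2.57 GHz = 0.106 m
βl = 2π·l/λ = 2π × 0.0695 = 25°
tan(βl) = 0.467
For an open-ended stub, Z_in = −jZ_0·cot(βl) = −jZ_0/tan(βl)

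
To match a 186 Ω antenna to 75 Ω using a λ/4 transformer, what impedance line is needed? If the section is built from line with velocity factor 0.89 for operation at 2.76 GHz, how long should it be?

Z_qwt ≈ 118 Ω; length ≈ 2.42 cm

Z_qwt = √(Z_0·R_L) = √(75 × 186) = √13950
λ = 0.89·c/f = 0.0967 m, so l = λ/4 = 0.0242 m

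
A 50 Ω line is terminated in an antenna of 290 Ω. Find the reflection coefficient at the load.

Γ = 0.706

Γ = (Z_L − Z_0)/(Z_L + Z_0) = (290 − 50)/(290 + 50) = 240/340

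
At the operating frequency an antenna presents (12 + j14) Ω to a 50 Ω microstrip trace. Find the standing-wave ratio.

Γ = (Z_L − Z_0)/(Z_L + Z_0) = (-38 + j14)/(62 + j14)
|Γ| = 40.5/63.6 = 0.637
VSWR = (1 + |Γ|)/(1 − |Γ|) = 1.64/0.363

VSWR ≈ 4.51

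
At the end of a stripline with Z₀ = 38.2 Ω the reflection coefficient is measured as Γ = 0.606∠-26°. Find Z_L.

Z_L ≈ 87 − j73 Ω

Z_L = Z_0·(1 + Γ)/(1 − Γ) = 38.2·(1.54 − j0.266)/(0.455 + j0.266)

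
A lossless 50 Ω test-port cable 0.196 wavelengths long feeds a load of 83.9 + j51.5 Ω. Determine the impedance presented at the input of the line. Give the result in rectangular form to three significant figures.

Z_in ≈ 28.8 − j29.3 Ω

βl = 2π × 0.196 = 70.6°
tan(βl) = tan(70.6°) = 2.83
Z_in = Z_0·(Z_L + jZ_0·tanβl)/(Z_0 + jZ_L·tanβl)
     = 50·(83.9 + j193)/(-95.9 + j238)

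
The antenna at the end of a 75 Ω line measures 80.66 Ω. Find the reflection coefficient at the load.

Γ = (Z_L − Z_0)/(Z_L + Z_0) = (80.66 − 75)/(80.66 + 75) = 5.66/155.7

Γ = 0.0364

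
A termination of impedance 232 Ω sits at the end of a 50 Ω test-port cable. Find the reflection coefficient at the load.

Γ = 0.645

Γ = (Z_L − Z_0)/(Z_L + Z_0) = (232 − 50)/(232 + 50) = 182/282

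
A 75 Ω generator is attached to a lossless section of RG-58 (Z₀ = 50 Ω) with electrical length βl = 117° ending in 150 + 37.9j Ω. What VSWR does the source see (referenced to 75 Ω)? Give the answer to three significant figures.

VSWR ≈ 4.46

tan(βl) = -1.96
Z_in = Z_0·(Z_L + jZ_0·tanβl)/(Z_0 + jZ_L·tanβl) = 17.8 + j17.9 Ω
Γ_s = (Z_in − Z_s)/(Z_in + Z_s) = (-57.2 + j17.9)/(92.8 + j17.9), |Γ_s| = 0.634
VSWR = (1 + |Γ_s|)/(1 − |Γ_s|)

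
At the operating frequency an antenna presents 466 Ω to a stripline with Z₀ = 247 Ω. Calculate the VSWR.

VSWR ≈ 1.89

Γ = (466 − 247)/(466 + 247) = 0.307
VSWR = (1 + 0.307)/(1 − 0.307)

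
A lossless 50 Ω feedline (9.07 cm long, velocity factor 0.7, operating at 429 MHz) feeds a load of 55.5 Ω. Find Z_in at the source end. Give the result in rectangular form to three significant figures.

λ = v/f = 0.7·c / 429 MHz = 0.49 m
βl = 2π·l/λ = 2π × 0.185 = 66.7°
tan(βl) = tan(66.7°) = 2.32
Z_in = Z_0·(Z_L + jZ_0·tanβl)/(Z_0 + jZ_L·tanβl)
     = 50·(55.5 + j116)/(50 + j129)

Z_in ≈ 46.4 − j3.53 Ω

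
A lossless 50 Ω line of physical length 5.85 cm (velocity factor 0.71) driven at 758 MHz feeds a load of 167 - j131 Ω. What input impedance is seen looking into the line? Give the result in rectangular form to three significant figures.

λ = v/f = 0.71·c / 758 MHz = 0.281 m
βl = 2π·l/λ = 2π × 0.208 = 74.9°
tan(βl) = tan(74.9°) = 3.72
Z_in = Z_0·(Z_L + jZ_0·tanβl)/(Z_0 + jZ_L·tanβl)
     = 50·(167 + j54.9)/(537 + j621)

Z_in ≈ 9.18 − j5.51 Ω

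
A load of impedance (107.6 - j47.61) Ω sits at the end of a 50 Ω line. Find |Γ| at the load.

|Γ| ≈ 0.454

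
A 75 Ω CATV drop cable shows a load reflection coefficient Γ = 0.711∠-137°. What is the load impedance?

Z_L = Z_0·(1 + Γ)/(1 − Γ) = 75·(0.48 − j0.485)/(1.52 + j0.485)

Z_L ≈ 14.6 − j28.6 Ω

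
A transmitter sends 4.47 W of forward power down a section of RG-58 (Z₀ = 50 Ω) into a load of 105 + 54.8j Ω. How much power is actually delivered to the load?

P_delivered ≈ 3.47 W

|Γ| = |(55 + j54.8)/(155 + j54.8)| = 0.472
|Γ|² = 0.223
P_refl = |Γ|²·P_inc = 0.997 W, P_del = (1 − |Γ|²)·P_inc = 3.47 W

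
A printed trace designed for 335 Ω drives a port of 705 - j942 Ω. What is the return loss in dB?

Γ = (370 − j942)/(1040 − j942), |Γ| = 0.721
RL = −20·log₁₀|Γ| = −20·log₁₀(0.721)

RL ≈ 2.84 dB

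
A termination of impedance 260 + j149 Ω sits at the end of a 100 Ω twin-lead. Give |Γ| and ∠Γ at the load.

Γ ≈ 0.561 ∠ 20.5°

Γ = (Z_L − Z_0)/(Z_L + Z_0) = (160 + j149)/(360 + j149)
|Γ| = 219/390 = 0.561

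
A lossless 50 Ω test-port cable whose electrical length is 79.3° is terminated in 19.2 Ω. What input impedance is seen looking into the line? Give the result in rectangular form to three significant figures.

Z_in ≈ 109 + j44 Ω

tan(βl) = tan(79.3°) = 5.29
Z_in = Z_0·(Z_L + jZ_0·tanβl)/(Z_0 + jZ_L·tanβl)
     = 50·(19.2 + j265)/(50 + j102)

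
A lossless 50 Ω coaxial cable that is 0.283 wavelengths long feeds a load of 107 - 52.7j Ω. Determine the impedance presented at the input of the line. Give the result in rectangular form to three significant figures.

Z_in ≈ 21.1 + j18.8 Ω

βl = 2π × 0.283 = 102°
tan(βl) = tan(102°) = -4.75
Z_in = Z_0·(Z_L + jZ_0·tanβl)/(Z_0 + jZ_L·tanβl)
     = 50·(107 − j290)/(-201 − j509)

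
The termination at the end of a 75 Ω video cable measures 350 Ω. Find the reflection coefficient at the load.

Γ = (Z_L − Z_0)/(Z_L + Z_0) = (350 − 75)/(350 + 75) = 275/425

Γ = 0.647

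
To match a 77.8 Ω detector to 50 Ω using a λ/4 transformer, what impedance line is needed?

Z_qwt = √(Z_0·R_L) = √(50 × 77.8) = √3890

Z_qwt ≈ 62.4 Ω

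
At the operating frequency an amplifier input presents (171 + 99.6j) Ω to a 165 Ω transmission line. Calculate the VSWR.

Γ = (Z_L − Z_0)/(Z_L + Z_0) = (6 + j99.6)/(336 + j99.6)
|Γ| = 99.8/350 = 0.285
VSWR = (1 + |Γ|)/(1 − |Γ|) = 1.28/0.715

VSWR ≈ 1.8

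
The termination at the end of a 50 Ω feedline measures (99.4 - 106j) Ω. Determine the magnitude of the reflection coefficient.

Γ = (Z_L − Z_0)/(Z_L + Z_0) = (49.4 − j106)/(149.4 − j106)
|Γ| = 117/183

|Γ| ≈ 0.638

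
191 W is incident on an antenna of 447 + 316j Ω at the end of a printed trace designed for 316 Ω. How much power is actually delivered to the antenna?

P_delivered ≈ 158 W

|Γ| = |(131 + j316)/(763 + j316)| = 0.414
|Γ|² = 0.172
P_refl = |Γ|²·P_inc = 32.8 W, P_del = (1 − |Γ|²)·P_inc = 158 W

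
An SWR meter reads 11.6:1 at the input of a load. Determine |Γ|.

|Γ| ≈ 0.841

|Γ| = (S − 1)/(S + 1) = (11.6 − 1)/(11.6 + 1) = 10.6/12.6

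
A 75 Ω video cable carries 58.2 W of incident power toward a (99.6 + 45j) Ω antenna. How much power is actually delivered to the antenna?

P_delivered ≈ 53.5 W

|Γ| = |(24.6 + j45)/(174.6 + j45)| = 0.284
|Γ|² = 0.0809
P_refl = |Γ|²·P_inc = 4.71 W, P_del = (1 − |Γ|²)·P_inc = 53.5 W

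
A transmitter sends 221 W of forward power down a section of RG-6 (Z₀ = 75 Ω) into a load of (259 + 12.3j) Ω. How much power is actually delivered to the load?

P_delivered ≈ 154 W

|Γ| = |(184 + j12.3)/(334 + j12.3)| = 0.552
|Γ|² = 0.304
P_refl = |Γ|²·P_inc = 67.3 W, P_del = (1 − |Γ|²)·P_inc = 154 W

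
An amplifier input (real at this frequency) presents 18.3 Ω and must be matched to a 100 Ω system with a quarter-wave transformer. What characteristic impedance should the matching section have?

Z_qwt ≈ 42.8 Ω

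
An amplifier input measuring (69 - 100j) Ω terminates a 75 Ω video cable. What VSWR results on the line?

VSWR ≈ 3.67

Γ = (Z_L − Z_0)/(Z_L + Z_0) = (-6 − j100)/(144 − j100)
|Γ| = 100/175 = 0.571
VSWR = (1 + |Γ|)/(1 − |Γ|) = 1.57/0.429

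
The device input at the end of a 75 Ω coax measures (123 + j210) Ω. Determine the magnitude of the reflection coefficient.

Γ = (Z_L − Z_0)/(Z_L + Z_0) = (48 + j210)/(198 + j210)
|Γ| = 215/289

|Γ| ≈ 0.746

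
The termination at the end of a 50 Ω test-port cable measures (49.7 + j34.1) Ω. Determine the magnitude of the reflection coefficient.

|Γ| ≈ 0.324

Γ = (Z_L − Z_0)/(Z_L + Z_0) = (-0.3 + j34.1)/(99.7 + j34.1)
|Γ| = 34.1/105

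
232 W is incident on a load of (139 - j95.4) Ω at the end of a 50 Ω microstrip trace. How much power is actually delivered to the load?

P_delivered ≈ 144 W

|Γ| = |(89 − j95.4)/(189 − j95.4)| = 0.616
|Γ|² = 0.38
P_refl = |Γ|²·P_inc = 88.1 W, P_del = (1 − |Γ|²)·P_inc = 144 W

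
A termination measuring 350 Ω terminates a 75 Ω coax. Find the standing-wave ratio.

For a purely resistive load, VSWR = R_L/Z_0 or Z_0/R_L (whichever > 1) = 350/75

VSWR ≈ 4.67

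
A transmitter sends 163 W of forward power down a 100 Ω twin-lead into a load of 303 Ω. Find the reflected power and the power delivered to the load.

P_reflected ≈ 41.4 W; P_delivered ≈ 122 W

Γ = (303 − 100)/(303 + 100) = 0.504
|Γ|² = 0.254
P_refl = |Γ|²·P_inc = 41.4 W, P_del = (1 − |Γ|²)·P_inc = 122 W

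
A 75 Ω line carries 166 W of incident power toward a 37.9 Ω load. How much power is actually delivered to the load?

Γ = (37.9 − 75)/(37.9 + 75) = -0.329
|Γ|² = 0.108
P_refl = |Γ|²·P_inc = 17.9 W, P_del = (1 − |Γ|²)·P_inc = 148 W

P_delivered ≈ 148 W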